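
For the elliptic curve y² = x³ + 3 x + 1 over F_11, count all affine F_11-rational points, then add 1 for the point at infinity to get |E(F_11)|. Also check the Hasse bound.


Affine points = {(0, 1), (0, 10), (1, 4), (1, 7), (2, 2), (2, 9), (3, 2), (3, 9), (4, 0), (5, 3), (5, 8), (6, 2), (6, 9), (8, 3), (8, 8), (9, 3), (9, 8)}; affine count = 17; |E(F_11)| = 18.

Discriminant check: Δ ∝ 4a³ + 27b² = 4·3³ + 27·1² = 4·27 + 27·1 ≡ 3 (mod 11). Nonzero ⇒ E is nonsingular.
For each x ∈ F_11, compute rhs = x³ + 3·x + 1 mod 11, then count y ∈ F_11 with y² ≡ rhs.
  x = 0: rhs = 1, matching y values: 1, 10 (2 points).
  x = 1: rhs = 5, matching y values: 4, 7 (2 points).
  x = 2: rhs = 4, matching y values: 2, 9 (2 points).
  x = 3: rhs = 4, matching y values: 2, 9 (2 points).
  x = 4: rhs = 0, matching y values: 0 (1 points).
  x = 5: rhs = 9, matching y values: 3, 8 (2 points).
  x = 6: rhs = 4, matching y values: 2, 9 (2 points).
  x = 7: rhs = 2, matching y values: none (0 points).
  x = 8: rhs = 9, matching y values: 3, 8 (2 points).
  x = 9: rhs = 9, matching y values: 3, 8 (2 points).
  x = 10: rhs = 8, matching y values: none (0 points).
Total affine count: 17.
Full point count |E(F_11)| = 17 + 1 = 18.
Hasse bound: |18 − (11+1)| = |6| = 6 ≤ 2√11 ≈ 6.6332 ✓.


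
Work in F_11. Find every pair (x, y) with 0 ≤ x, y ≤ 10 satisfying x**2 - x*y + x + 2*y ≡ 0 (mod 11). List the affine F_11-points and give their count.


Affine F_11-points: {(0, 0), (1, 9), (3, 1), (4, 10), (5, 10), (6, 5), (7, 9), (8, 1), (9, 5), (10, 0)}; count = 10.

For each of the 121 pairs (x, y) ∈ F_11², evaluate f(x, y) mod 11. Record the zeros.
  x = 0: [0↦0, 1↦2, 2↦4, 3↦6, 4↦8, 5↦10, 6↦1, 7↦3, 8↦5, 9↦7, 10↦9]  zeros at y ∈ {0}
  x = 1: [0↦2, 1↦3, 2↦4, 3↦5, 4↦6, 5↦7, 6↦8, 7↦9, 8↦10, 9↦0, 10↦1]  zeros at y ∈ {9}
  x = 2: [0↦6, 1↦6, 2↦6, 3↦6, 4↦6, 5↦6, 6↦6, 7↦6, 8↦6, 9↦6, 10↦6]  zeros at y ∈ ∅
  x = 3: [0↦1, 1↦0, 2↦10, 3↦9, 4↦8, 5↦7, 6↦6, 7↦5, 8↦4, 9↦3, 10↦2]  zeros at y ∈ {1}
  x = 4: [0↦9, 1↦7, 2↦5, 3↦3, 4↦1, 5↦10, 6↦8, 7↦6, 8↦4, 9↦2, 10↦0]  zeros at y ∈ {10}
  x = 5: [0↦8, 1↦5, 2↦2, 3↦10, 4↦7, 5↦4, 6↦1, 7↦9, 8↦6, 9↦3, 10↦0]  zeros at y ∈ {10}
  x = 6: [0↦9, 1↦5, 2↦1, 3↦8, 4↦4, 5↦0, 6↦7, 7↦3, 8↦10, 9↦6, 10↦2]  zeros at y ∈ {5}
  x = 7: [0↦1, 1↦7, 2↦2, 3↦8, 4↦3, 5↦9, 6↦4, 7↦10, 8↦5, 9↦0, 10↦6]  zeros at y ∈ {9}
  x = 8: [0↦6, 1↦0, 2↦5, 3↦10, 4↦4, 5↦9, 6↦3, 7↦8, 8↦2, 9↦7, 10↦1]  zeros at y ∈ {1}
  x = 9: [0↦2, 1↦6, 2↦10, 3↦3, 4↦7, 5↦0, 6↦4, 7↦8, 8↦1, 9↦5, 10↦9]  zeros at y ∈ {5}
  x = 10: [0↦0, 1↦3, 2↦6, 3↦9, 4↦1, 5↦4, 6↦7, 7↦10, 8↦2, 9↦5, 10↦8]  zeros at y ∈ {0}
Collecting zeros: affine points = {(0, 0), (1, 9), (3, 1), (4, 10), (5, 10), (6, 5), (7, 9), (8, 1), (9, 5), (10, 0)}.
Total count |C(F_11)_aff| = 10.


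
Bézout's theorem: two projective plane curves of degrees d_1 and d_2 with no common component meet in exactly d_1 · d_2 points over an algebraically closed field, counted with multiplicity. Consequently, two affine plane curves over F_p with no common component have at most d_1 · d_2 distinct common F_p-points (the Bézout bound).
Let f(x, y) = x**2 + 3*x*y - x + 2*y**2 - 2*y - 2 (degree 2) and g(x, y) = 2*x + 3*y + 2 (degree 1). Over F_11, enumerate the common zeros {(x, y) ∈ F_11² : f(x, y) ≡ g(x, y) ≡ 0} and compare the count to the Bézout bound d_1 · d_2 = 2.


Common zeros: {(2, 9), (10, 0)}; count = 2; Bézout bound = 2.

deg(f) = 2, deg(g) = 1, so Bézout bound = 2.
Scan x ∈ F_11. For each x, list the y ∈ F_11 with f(x, y) ≡ 0 and those with g(x, y) ≡ 0 (mod 11); the common zeros in that column are the intersection.
  x = 0: f ≡ 0 at y ∈ {4, 8}; g ≡ 0 at y ∈ {3}; common: ∅.
  x = 1: f ≡ 0 at y ∈ ∅; g ≡ 0 at y ∈ {6}; common: ∅.
  x = 2: f ≡ 0 at y ∈ {0, 9}; g ≡ 0 at y ∈ {9}; common: {9}.
  x = 3: f ≡ 0 at y ∈ ∅; g ≡ 0 at y ∈ {1}; common: ∅.
  x = 4: f ≡ 0 at y ∈ {1, 5}; g ≡ 0 at y ∈ {4}; common: ∅.
  x = 5: f ≡ 0 at y ∈ {1, 9}; g ≡ 0 at y ∈ {7}; common: ∅.
  x = 6: f ≡ 0 at y ∈ ∅; g ≡ 0 at y ∈ {10}; common: ∅.
  x = 7: f ≡ 0 at y ∈ ∅; g ≡ 0 at y ∈ {2}; common: ∅.
  x = 8: f ≡ 0 at y ∈ ∅; g ≡ 0 at y ∈ {5}; common: ∅.
  x = 9: f ≡ 0 at y ∈ ∅; g ≡ 0 at y ∈ {8}; common: ∅.
  x = 10: f ≡ 0 at y ∈ {0, 8}; g ≡ 0 at y ∈ {0}; common: {0}.
Collecting: common zeros = {(2, 9), (10, 0)}, so the count is 2.
Comparison with the Bézout bound: 2 ≤ 2 = deg(f)·deg(g), as expected for curves with no common component (the bound is attained).


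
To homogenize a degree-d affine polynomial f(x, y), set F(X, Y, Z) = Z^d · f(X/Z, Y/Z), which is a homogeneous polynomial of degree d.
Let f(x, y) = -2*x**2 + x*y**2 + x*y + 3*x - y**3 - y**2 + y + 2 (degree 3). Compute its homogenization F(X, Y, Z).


F(X, Y, Z) = -2*X**2*Z + X*Y**2 + X*Y*Z + 3*X*Z**2 - Y**3 - Y**2*Z + Y*Z**2 + 2*Z**3

deg(f) = 3.
Substitute x = X/Z, y = Y/Z into f, then multiply by Z^3.
  monomial -2·x^2·y^0 ↦ -2·X^2·Y^0·Z^1.
  monomial 1·x^1·y^2 ↦ 1·X^1·Y^2·Z^0.
  monomial 1·x^1·y^1 ↦ 1·X^1·Y^1·Z^1.
  monomial 3·x^1·y^0 ↦ 3·X^1·Y^0·Z^2.
  monomial -1·x^0·y^3 ↦ -1·X^0·Y^3·Z^0.
  monomial -1·x^0·y^2 ↦ -1·X^0·Y^2·Z^1.
  monomial 1·x^0·y^1 ↦ 1·X^0·Y^1·Z^2.
  monomial 2·x^0·y^0 ↦ 2·X^0·Y^0·Z^3.
Collecting: F(X, Y, Z) = -2*X**2*Z + X*Y**2 + X*Y*Z + 3*X*Z**2 - Y**3 - Y**2*Z + Y*Z**2 + 2*Z**3.


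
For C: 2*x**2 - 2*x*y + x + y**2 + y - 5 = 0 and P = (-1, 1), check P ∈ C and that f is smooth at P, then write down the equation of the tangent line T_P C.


Tangent line at P: -5*x + 5*y - 10 = 0.

Step 1: f(-1, 1) = 0, so P lies on C.
Step 2: partial derivatives
  f_x(x, y) = 4*x - 2*y + 1, f_y(x, y) = -2*x + 2*y + 1.
  f_x(P) = -5, f_y(P) = 5 (gradient nonzero, so P is smooth).
Step 3: tangent line at P: -5·(x − -1) + 5·(y − 1) = 0.
Expanding: -5*x + 5*y - 10 = 0.


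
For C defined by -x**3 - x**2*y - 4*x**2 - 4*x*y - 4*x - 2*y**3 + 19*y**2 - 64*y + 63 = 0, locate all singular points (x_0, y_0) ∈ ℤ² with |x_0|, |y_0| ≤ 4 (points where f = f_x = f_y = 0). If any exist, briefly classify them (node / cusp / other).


Singular points: {(-2, 3)}; classification: node.

Compute partial derivatives:
  f_x = -3*x**2 - 2*x*y - 8*x - 4*y - 4.
  f_y = -x**2 - 4*x - 6*y**2 + 38*y - 64.
Scan x_0 ∈ {−4, ..., 4}. For each x_0, f_y(x_0, y) is a polynomial in y; find its integer roots y ∈ {−4, ..., 4}, then test f_x and f at those candidates.
  x = -4: f_y(-4, y) = -6*y**2 + 38*y - 64; no integer root y with |y| ≤ 4.
  x = -3: f_y(-3, y) = -6*y**2 + 38*y - 61; no integer root y with |y| ≤ 4.
  x = -2: f_y(-2, y) = -6*y**2 + 38*y - 60; vanishes at y ∈ {3}. (-2, 3): f_x = 0, f = 0 — SINGULAR.
  x = -1: f_y(-1, y) = -6*y**2 + 38*y - 61; no integer root y with |y| ≤ 4.
  x = 0: f_y(0, y) = -6*y**2 + 38*y - 64; no integer root y with |y| ≤ 4.
  x = 1: f_y(1, y) = -6*y**2 + 38*y - 69; no integer root y with |y| ≤ 4.
  x = 2: f_y(2, y) = -6*y**2 + 38*y - 76; no integer root y with |y| ≤ 4.
  x = 3: f_y(3, y) = -6*y**2 + 38*y - 85; no integer root y with |y| ≤ 4.
  x = 4: f_y(4, y) = -6*y**2 + 38*y - 96; no integer root y with |y| ≤ 4.
Only singular point on the grid: (-2, 3).
Classify: substitute x = -2 + u, y = 3 + v and expand: f = -u**3 - u**2*v - u**2 - 2*v**3 + v**2.
No constant or linear terms (consistent with a singular point). Quadratic part: -u**2 + v**2. Cubic part: -u**3 - u**2*v - 2*v**3.
The quadratic part v**2 - u**2 = (v − u)(v + u) splits into two distinct linear factors, so there are two distinct tangent lines y − 3 = ±(x − -2) — this is a node (ordinary double point).
Classification: node.


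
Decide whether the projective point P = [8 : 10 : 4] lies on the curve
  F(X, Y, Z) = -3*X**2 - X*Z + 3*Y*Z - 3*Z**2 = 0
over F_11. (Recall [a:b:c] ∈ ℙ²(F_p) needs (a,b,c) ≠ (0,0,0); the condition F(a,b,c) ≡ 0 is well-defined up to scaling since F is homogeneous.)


F(8,10,4) ≡ 2 (mod 11); P is NOT on the curve.

Evaluate F(8, 10, 4) term-by-term (mod 11).
  -3*X**2 ↦ -3·64·1·1 = -192
  -X*Z ↦ -1·8·1·4 = -32
  3*Y*Z ↦ 3·1·10·4 = 120
  -3*Z**2 ↦ -3·1·1·16 = -48
Sum: F(8, 10, 4) = (-192) + (-32) + (120) + (-48) = -152.
Reducing mod 11: -152 ≡ 2 (mod 11).
Since F(a, b, c) ≡ 2 ≠ 0 (mod 11), P does NOT lie on the curve.


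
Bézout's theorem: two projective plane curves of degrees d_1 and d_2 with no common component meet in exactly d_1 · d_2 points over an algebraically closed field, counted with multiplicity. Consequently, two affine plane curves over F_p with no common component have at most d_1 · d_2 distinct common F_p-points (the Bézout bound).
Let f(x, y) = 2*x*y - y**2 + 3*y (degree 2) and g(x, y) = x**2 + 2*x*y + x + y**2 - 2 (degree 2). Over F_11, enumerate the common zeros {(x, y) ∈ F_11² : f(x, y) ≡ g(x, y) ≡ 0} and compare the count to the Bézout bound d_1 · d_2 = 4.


Common zeros: {(1, 0), (9, 0)}; count = 2; Bézout bound = 4.

deg(f) = 2, deg(g) = 2, so Bézout bound = 4.
Scan x ∈ F_11. For each x, list the y ∈ F_11 with f(x, y) ≡ 0 and those with g(x, y) ≡ 0 (mod 11); the common zeros in that column are the intersection.
  x = 0: f ≡ 0 at y ∈ {0, 3}; g ≡ 0 at y ∈ ∅; common: ∅.
  x = 1: f ≡ 0 at y ∈ {0, 5}; g ≡ 0 at y ∈ {0, 9}; common: {0}.
  x = 2: f ≡ 0 at y ∈ {0, 7}; g ≡ 0 at y ∈ {9}; common: ∅.
  x = 3: f ≡ 0 at y ∈ {0, 9}; g ≡ 0 at y ∈ ∅; common: ∅.
  x = 4: f ≡ 0 at y ∈ {0}; g ≡ 0 at y ∈ {4, 10}; common: ∅.
  x = 5: f ≡ 0 at y ∈ {0, 2}; g ≡ 0 at y ∈ ∅; common: ∅.
  x = 6: f ≡ 0 at y ∈ {0, 4}; g ≡ 0 at y ∈ ∅; common: ∅.
  x = 7: f ≡ 0 at y ∈ {0, 6}; g ≡ 0 at y ∈ ∅; common: ∅.
  x = 8: f ≡ 0 at y ∈ {0, 8}; g ≡ 0 at y ∈ {7, 10}; common: ∅.
  x = 9: f ≡ 0 at y ∈ {0, 10}; g ≡ 0 at y ∈ {0, 4}; common: {0}.
  x = 10: f ≡ 0 at y ∈ {0, 1}; g ≡ 0 at y ∈ {6, 7}; common: ∅.
Collecting: common zeros = {(1, 0), (9, 0)}, so the count is 2.
Comparison with the Bézout bound: 2 ≤ 4 = deg(f)·deg(g), as expected for curves with no common component (the affine F_11-count falls short of the bound because intersections may lie at infinity, over extension fields, or carry multiplicity).


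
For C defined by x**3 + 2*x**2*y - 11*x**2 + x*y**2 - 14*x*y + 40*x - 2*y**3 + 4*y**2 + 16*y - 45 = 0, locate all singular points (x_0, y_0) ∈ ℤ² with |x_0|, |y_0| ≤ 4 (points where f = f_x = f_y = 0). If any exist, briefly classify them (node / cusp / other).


Singular points: {(3, 1)}; classification: cusp.

Compute partial derivatives:
  f_x = 3*x**2 + 4*x*y - 22*x + y**2 - 14*y + 40.
  f_y = 2*x**2 + 2*x*y - 14*x - 6*y**2 + 8*y + 16.
Scan x_0 ∈ {−4, ..., 4}. For each x_0, f_y(x_0, y) is a polynomial in y; find its integer roots y ∈ {−4, ..., 4}, then test f_x and f at those candidates.
  x = -4: f_y(-4, y) = 104 - 6*y**2; no integer root y with |y| ≤ 4.
  x = -3: f_y(-3, y) = -6*y**2 + 2*y + 76; no integer root y with |y| ≤ 4.
  x = -2: f_y(-2, y) = -6*y**2 + 4*y + 52; no integer root y with |y| ≤ 4.
  x = -1: f_y(-1, y) = -6*y**2 + 6*y + 32; no integer root y with |y| ≤ 4.
  x = 0: f_y(0, y) = -6*y**2 + 8*y + 16; no integer root y with |y| ≤ 4.
  x = 1: f_y(1, y) = -6*y**2 + 10*y + 4; vanishes at y ∈ {2}. (1, 2): f_x = 5 ≠ 0.
  x = 2: f_y(2, y) = -6*y**2 + 12*y - 4; no integer root y with |y| ≤ 4.
  x = 3: f_y(3, y) = -6*y**2 + 14*y - 8; vanishes at y ∈ {1}. (3, 1): f_x = 0, f = 0 — SINGULAR.
  x = 4: f_y(4, y) = -6*y**2 + 16*y - 8; vanishes at y ∈ {2}. (4, 2): f_x = 8 ≠ 0.
Only singular point on the grid: (3, 1).
Classify: substitute x = 3 + u, y = 1 + v and expand: f = u**3 + 2*u**2*v + u*v**2 - 2*v**3 + v**2.
No constant or linear terms (consistent with a singular point). Quadratic part: v**2. Cubic part: u**3 + 2*u**2*v + u*v**2 - 2*v**3.
The quadratic part v**2 is a perfect square, so there is a single (double) tangent line v = 0, i.e. y = 1. Restricting the cubic part to that line (v = 0) leaves u**3 ≠ 0, so f is not divisible by v and the branch is v² ≈ -u**3 to lowest order — this is a cusp.
Classification: cusp.


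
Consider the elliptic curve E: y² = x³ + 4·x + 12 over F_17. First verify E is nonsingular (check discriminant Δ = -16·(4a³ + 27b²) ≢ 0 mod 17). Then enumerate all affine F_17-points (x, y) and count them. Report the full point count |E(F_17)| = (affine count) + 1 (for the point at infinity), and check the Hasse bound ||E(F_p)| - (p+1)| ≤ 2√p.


Affine points = {(1, 0), (3, 0), (5, 2), (5, 15), (7, 3), (7, 14), (10, 7), (10, 10), (13, 0), (15, 8), (15, 9)}; affine count = 11; |E(F_17)| = 12.

Discriminant check: Δ ∝ 4a³ + 27b² = 4·4³ + 27·12² = 4·64 + 27·144 ≡ 13 (mod 17). Nonzero ⇒ E is nonsingular.
For each x ∈ F_17, compute rhs = x³ + 4·x + 12 mod 17, then count y ∈ F_17 with y² ≡ rhs.
  x = 0: rhs = 12, matching y values: none (0 points).
  x = 1: rhs = 0, matching y values: 0 (1 points).
  x = 2: rhs = 11, matching y values: none (0 points).
  x = 3: rhs = 0, matching y values: 0 (1 points).
  x = 4: rhs = 7, matching y values: none (0 points).
  x = 5: rhs = 4, matching y values: 2, 15 (2 points).
  x = 6: rhs = 14, matching y values: none (0 points).
  x = 7: rhs = 9, matching y values: 3, 14 (2 points).
  x = 8: rhs = 12, matching y values: none (0 points).
  x = 9: rhs = 12, matching y values: none (0 points).
  x = 10: rhs = 15, matching y values: 7, 10 (2 points).
  x = 11: rhs = 10, matching y values: none (0 points).
  x = 12: rhs = 3, matching y values: none (0 points).
  x = 13: rhs = 0, matching y values: 0 (1 points).
  x = 14: rhs = 7, matching y values: none (0 points).
  x = 15: rhs = 13, matching y values: 8, 9 (2 points).
  x = 16: rhs = 7, matching y values: none (0 points).
Total affine count: 11.
Full point count |E(F_17)| = 11 + 1 = 12.
Hasse bound: |12 − (17+1)| = |-6| = 6 ≤ 2√17 ≈ 8.2462 ✓.


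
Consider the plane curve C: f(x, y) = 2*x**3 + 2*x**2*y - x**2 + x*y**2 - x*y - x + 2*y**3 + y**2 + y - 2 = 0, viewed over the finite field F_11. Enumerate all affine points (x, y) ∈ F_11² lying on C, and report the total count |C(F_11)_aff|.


Affine F_11-points: {(1, 5), (1, 8), (2, 3), (3, 7), (5, 10), (6, 6), (8, 10)}; count = 7.

For each of the 121 pairs (x, y) ∈ F_11², evaluate f(x, y) mod 11. Record the zeros.
  x = 0: [0↦9, 1↦2, 2↦9, 3↦9, 4↦3, 5↦3, 6↦10, 7↦3, 8↦5, 9↦6, 10↦7]  zeros at y ∈ ∅
  x = 1: [0↦9, 1↦4, 2↦4, 3↦10, 4↦1, 5↦0, 6↦8, 7↦4, 8↦0, 9↦8, 10↦7]  zeros at y ∈ {5, 8}
  x = 2: [0↦8, 1↦9, 2↦6, 3↦0, 4↦3, 5↦5, 6↦7, 7↦10, 8↦4, 9↦1, 10↦2]  zeros at y ∈ {3}
  x = 3: [0↦7, 1↦7, 2↦5, 3↦2, 4↦10, 5↦8, 6↦8, 7↦0, 8↦7, 9↦8, 10↦4]  zeros at y ∈ {7}
  x = 4: [0↦7, 1↦10, 2↦2, 3↦6, 4↦1, 5↦10, 6↦1, 7↦8, 8↦10, 9↦8, 10↦3]  zeros at y ∈ ∅
  x = 5: [0↦9, 1↦8, 2↦9, 3↦2, 4↦10, 5↦1, 6↦9, 7↦2, 8↦3, 9↦2, 10↦0]  zeros at y ∈ {10}
  x = 6: [0↦3, 1↦2, 2↦5, 3↦2, 4↦5, 5↦4, 6↦0, 7↦5, 8↦9, 9↦2, 10↦7]  zeros at y ∈ {6}
  x = 7: [0↦1, 1↦4, 2↦2, 3↦7, 4↦9, 5↦9, 6↦8, 7↦7, 8↦7, 9↦9, 10↦3]  zeros at y ∈ ∅
  x = 8: [0↦4, 1↦4, 2↦1, 3↦7, 4↦1, 5↦6, 6↦1, 7↦9, 8↦9, 9↦2, 10↦0]  zeros at y ∈ {10}
  x = 9: [0↦2, 1↦3, 2↦3, 3↦3, 4↦4, 5↦7, 6↦2, 7↦1, 8↦5, 9↦4, 10↦10]  zeros at y ∈ ∅
  x = 10: [0↦7, 1↦2, 2↦9, 3↦7, 4↦8, 5↦2, 6↦1, 7↦6, 8↦7, 9↦5, 10↦1]  zeros at y ∈ ∅
Collecting zeros: affine points = {(1, 5), (1, 8), (2, 3), (3, 7), (5, 10), (6, 6), (8, 10)}.
Total count |C(F_11)_aff| = 7.


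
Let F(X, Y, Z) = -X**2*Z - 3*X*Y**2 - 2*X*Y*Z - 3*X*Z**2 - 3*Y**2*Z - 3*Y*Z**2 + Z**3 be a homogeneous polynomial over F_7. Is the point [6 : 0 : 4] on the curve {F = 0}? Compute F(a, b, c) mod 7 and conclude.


F(6,0,4) ≡ 3 (mod 7); P is NOT on the curve.

Evaluate F(6, 0, 4) term-by-term (mod 7).
  -X**2*Z ↦ -1·36·1·4 = -144
  -3*X*Y**2 ↦ -3·6·0·1 = 0
  -2*X*Y*Z ↦ -2·6·0·4 = 0
  -3*X*Z**2 ↦ -3·6·1·16 = -288
  -3*Y**2*Z ↦ -3·1·0·4 = 0
  -3*Y*Z**2 ↦ -3·1·0·16 = 0
  Z**3 ↦ 1·1·1·64 = 64
Sum: F(6, 0, 4) = (-144) + (0) + (0) + (-288) + (0) + (0) + (64) = -368.
Reducing mod 7: -368 ≡ 3 (mod 7).
Since F(a, b, c) ≡ 3 ≠ 0 (mod 7), P does NOT lie on the curve.


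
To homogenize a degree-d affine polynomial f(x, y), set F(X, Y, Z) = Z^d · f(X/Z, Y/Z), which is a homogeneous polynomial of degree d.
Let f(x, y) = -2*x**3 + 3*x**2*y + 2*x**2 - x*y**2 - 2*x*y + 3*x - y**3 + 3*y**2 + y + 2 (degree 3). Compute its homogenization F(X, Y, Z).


F(X, Y, Z) = -2*X**3 + 3*X**2*Y + 2*X**2*Z - X*Y**2 - 2*X*Y*Z + 3*X*Z**2 - Y**3 + 3*Y**2*Z + Y*Z**2 + 2*Z**3

deg(f) = 3.
Substitute x = X/Z, y = Y/Z into f, then multiply by Z^3.
  monomial -2·x^3·y^0 ↦ -2·X^3·Y^0·Z^0.
  monomial 3·x^2·y^1 ↦ 3·X^2·Y^1·Z^0.
  monomial 2·x^2·y^0 ↦ 2·X^2·Y^0·Z^1.
  monomial -1·x^1·y^2 ↦ -1·X^1·Y^2·Z^0.
  monomial -2·x^1·y^1 ↦ -2·X^1·Y^1·Z^1.
  monomial 3·x^1·y^0 ↦ 3·X^1·Y^0·Z^2.
  monomial -1·x^0·y^3 ↦ -1·X^0·Y^3·Z^0.
  monomial 3·x^0·y^2 ↦ 3·X^0·Y^2·Z^1.
  monomial 1·x^0·y^1 ↦ 1·X^0·Y^1·Z^2.
  monomial 2·x^0·y^0 ↦ 2·X^0·Y^0·Z^3.
Collecting: F(X, Y, Z) = -2*X**3 + 3*X**2*Y + 2*X**2*Z - X*Y**2 - 2*X*Y*Z + 3*X*Z**2 - Y**3 + 3*Y**2*Z + Y*Z**2 + 2*Z**3.


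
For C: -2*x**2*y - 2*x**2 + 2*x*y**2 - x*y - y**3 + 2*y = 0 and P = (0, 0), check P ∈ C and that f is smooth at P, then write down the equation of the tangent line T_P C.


Tangent line at P: 2*y = 0.

Step 1: f(0, 0) = 0, so P lies on C.
Step 2: partial derivatives
  f_x(x, y) = -4*x*y - 4*x + 2*y**2 - y, f_y(x, y) = -2*x**2 + 4*x*y - x - 3*y**2 + 2.
  f_x(P) = 0, f_y(P) = 2 (gradient nonzero, so P is smooth).
Step 3: tangent line at P: 0·(x − 0) + 2·(y − 0) = 0.
Expanding: 2*y = 0.


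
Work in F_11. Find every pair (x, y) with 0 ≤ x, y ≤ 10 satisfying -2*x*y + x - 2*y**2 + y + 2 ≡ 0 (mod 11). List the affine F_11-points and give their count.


Affine F_11-points: {(1, 1), (1, 4), (4, 3), (4, 10), (5, 5), (5, 7), (6, 2), (6, 9), (9, 0), (9, 8)}; count = 10.

For each of the 121 pairs (x, y) ∈ F_11², evaluate f(x, y) mod 11. Record the zeros.
  x = 0: [0↦2, 1↦1, 2↦7, 3↦9, 4↦7, 5↦1, 6↦2, 7↦10, 8↦3, 9↦3, 10↦10]  zeros at y ∈ ∅
  x = 1: [0↦3, 1↦0, 2↦4, 3↦4, 4↦0, 5↦3, 6↦2, 7↦8, 8↦10, 9↦8, 10↦2]  zeros at y ∈ {1, 4}
  x = 2: [0↦4, 1↦10, 2↦1, 3↦10, 4↦4, 5↦5, 6↦2, 7↦6, 8↦6, 9↦2, 10↦5]  zeros at y ∈ ∅
  x = 3: [0↦5, 1↦9, 2↦9, 3↦5, 4↦8, 5↦7, 6↦2, 7↦4, 8↦2, 9↦7, 10↦8]  zeros at y ∈ ∅
  x = 4: [0↦6, 1↦8, 2↦6, 3↦0, 4↦1, 5↦9, 6↦2, 7↦2, 8↦9, 9↦1, 10↦0]  zeros at y ∈ {3, 10}
  x = 5: [0↦7, 1↦7, 2↦3, 3↦6, 4↦5, 5↦0, 6↦2, 7↦0, 8↦5, 9↦6, 10↦3]  zeros at y ∈ {5, 7}
  x = 6: [0↦8, 1↦6, 2↦0, 3↦1, 4↦9, 5↦2, 6↦2, 7↦9, 8↦1, 9↦0, 10↦6]  zeros at y ∈ {2, 9}
  x = 7: [0↦9, 1↦5, 2↦8, 3↦7, 4↦2, 5↦4, 6↦2, 7↦7, 8↦8, 9↦5, 10↦9]  zeros at y ∈ ∅
  x = 8: [0↦10, 1↦4, 2↦5, 3↦2, 4↦6, 5↦6, 6↦2, 7↦5, 8↦4, 9↦10, 10↦1]  zeros at y ∈ ∅
  x = 9: [0↦0, 1↦3, 2↦2, 3↦8, 4↦10, 5↦8, 6↦2, 7↦3, 8↦0, 9↦4, 10↦4]  zeros at y ∈ {0, 8}
  x = 10: [0↦1, 1↦2, 2↦10, 3↦3, 4↦3, 5↦10, 6↦2, 7↦1, 8↦7, 9↦9, 10↦7]  zeros at y ∈ ∅
Collecting zeros: affine points = {(1, 1), (1, 4), (4, 3), (4, 10), (5, 5), (5, 7), (6, 2), (6, 9), (9, 0), (9, 8)}.
Total count |C(F_11)_aff| = 10.


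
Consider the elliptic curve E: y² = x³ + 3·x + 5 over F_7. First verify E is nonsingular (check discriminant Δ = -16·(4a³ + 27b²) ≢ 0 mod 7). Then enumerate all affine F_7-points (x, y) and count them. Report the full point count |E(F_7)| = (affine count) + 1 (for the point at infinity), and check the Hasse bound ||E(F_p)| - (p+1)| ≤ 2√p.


Affine points = {(1, 3), (1, 4), (4, 2), (4, 5), (6, 1), (6, 6)}; affine count = 6; |E(F_7)| = 7.

Discriminant check: Δ ∝ 4a³ + 27b² = 4·3³ + 27·5² = 4·27 + 27·25 ≡ 6 (mod 7). Nonzero ⇒ E is nonsingular.
For each x ∈ F_7, compute rhs = x³ + 3·x + 5 mod 7, then count y ∈ F_7 with y² ≡ rhs.
  x = 0: rhs = 5, matching y values: none (0 points).
  x = 1: rhs = 2, matching y values: 3, 4 (2 points).
  x = 2: rhs = 5, matching y values: none (0 points).
  x = 3: rhs = 6, matching y values: none (0 points).
  x = 4: rhs = 4, matching y values: 2, 5 (2 points).
  x = 5: rhs = 5, matching y values: none (0 points).
  x = 6: rhs = 1, matching y values: 1, 6 (2 points).
Total affine count: 6.
Full point count |E(F_7)| = 6 + 1 = 7.
Hasse bound: |7 − (7+1)| = |-1| = 1 ≤ 2√7 ≈ 5.2915 ✓.


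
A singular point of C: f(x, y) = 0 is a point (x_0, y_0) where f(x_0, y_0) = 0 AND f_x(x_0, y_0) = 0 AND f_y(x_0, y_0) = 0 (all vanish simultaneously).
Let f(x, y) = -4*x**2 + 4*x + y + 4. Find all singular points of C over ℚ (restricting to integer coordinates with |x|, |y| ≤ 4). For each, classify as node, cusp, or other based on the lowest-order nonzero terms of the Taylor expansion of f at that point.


No singular points in the scanned grid; C is smooth there.

Compute partial derivatives:
  f_x = 4 - 8*x.
  f_y = 1.
f_y = 1 is a nonzero constant, so f_y never vanishes: no point (x, y) can satisfy f = f_x = f_y = 0. In particular no (x, y) ∈ {−4, ..., 4}² is singular; the curve is smooth.


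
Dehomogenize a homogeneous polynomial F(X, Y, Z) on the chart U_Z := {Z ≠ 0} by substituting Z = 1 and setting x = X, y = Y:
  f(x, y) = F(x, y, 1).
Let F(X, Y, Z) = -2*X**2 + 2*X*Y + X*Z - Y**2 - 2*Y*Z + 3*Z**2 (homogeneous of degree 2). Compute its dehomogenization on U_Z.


f(x, y) = -2*x**2 + 2*x*y + x - y**2 - 2*y + 3

On U_Z we set Z = 1. Each monomial c·X^i·Y^j·Z^k in F becomes c·x^i·y^j·1^k = c·x^i·y^j.
Substituting Z = 1: F(X, Y, 1) = -2*x**2 + 2*x*y + x - y**2 - 2*y + 3.
Note: deg(f) ≤ deg(F) = 2; strict inequality happens when F is divisible by Z (lost terms).


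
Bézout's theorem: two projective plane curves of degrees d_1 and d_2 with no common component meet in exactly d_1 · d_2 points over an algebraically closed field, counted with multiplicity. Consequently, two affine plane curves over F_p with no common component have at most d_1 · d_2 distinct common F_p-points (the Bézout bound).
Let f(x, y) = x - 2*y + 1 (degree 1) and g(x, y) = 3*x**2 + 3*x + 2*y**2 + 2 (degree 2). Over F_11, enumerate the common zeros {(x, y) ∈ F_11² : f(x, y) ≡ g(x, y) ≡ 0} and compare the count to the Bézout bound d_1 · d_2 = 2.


Common zeros: {(5, 3), (8, 10)}; count = 2; Bézout bound = 2.

deg(f) = 1, deg(g) = 2, so Bézout bound = 2.
Scan x ∈ F_11. For each x, list the y ∈ F_11 with f(x, y) ≡ 0 and those with g(x, y) ≡ 0 (mod 11); the common zeros in that column are the intersection.
  x = 0: f ≡ 0 at y ∈ {6}; g ≡ 0 at y ∈ ∅; common: ∅.
  x = 1: f ≡ 0 at y ∈ {1}; g ≡ 0 at y ∈ ∅; common: ∅.
  x = 2: f ≡ 0 at y ∈ {7}; g ≡ 0 at y ∈ {1, 10}; common: ∅.
  x = 3: f ≡ 0 at y ∈ {2}; g ≡ 0 at y ∈ {5, 6}; common: ∅.
  x = 4: f ≡ 0 at y ∈ {8}; g ≡ 0 at y ∈ ∅; common: ∅.
  x = 5: f ≡ 0 at y ∈ {3}; g ≡ 0 at y ∈ {3, 8}; common: {3}.
  x = 6: f ≡ 0 at y ∈ {9}; g ≡ 0 at y ∈ ∅; common: ∅.
  x = 7: f ≡ 0 at y ∈ {4}; g ≡ 0 at y ∈ {5, 6}; common: ∅.
  x = 8: f ≡ 0 at y ∈ {10}; g ≡ 0 at y ∈ {1, 10}; common: {10}.
  x = 9: f ≡ 0 at y ∈ {5}; g ≡ 0 at y ∈ ∅; common: ∅.
  x = 10: f ≡ 0 at y ∈ {0}; g ≡ 0 at y ∈ ∅; common: ∅.
Collecting: common zeros = {(5, 3), (8, 10)}, so the count is 2.
Comparison with the Bézout bound: 2 ≤ 2 = deg(f)·deg(g), as expected for curves with no common component (the bound is attained).


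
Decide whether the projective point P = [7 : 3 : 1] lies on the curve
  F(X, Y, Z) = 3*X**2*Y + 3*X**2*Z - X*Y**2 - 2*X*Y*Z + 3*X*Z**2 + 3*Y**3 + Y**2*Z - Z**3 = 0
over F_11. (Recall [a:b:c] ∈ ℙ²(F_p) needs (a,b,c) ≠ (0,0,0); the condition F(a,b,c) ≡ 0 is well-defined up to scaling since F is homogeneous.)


F(7,3,1) ≡ 10 (mod 11); P is NOT on the curve.

Evaluate F(7, 3, 1) term-by-term (mod 11).
  3*X**2*Y ↦ 3·49·3·1 = 441
  3*X**2*Z ↦ 3·49·1·1 = 147
  -X*Y**2 ↦ -1·7·9·1 = -63
  -2*X*Y*Z ↦ -2·7·3·1 = -42
  3*X*Z**2 ↦ 3·7·1·1 = 21
  3*Y**3 ↦ 3·1·27·1 = 81
  Y**2*Z ↦ 1·1·9·1 = 9
  -Z**3 ↦ -1·1·1·1 = -1
Sum: F(7, 3, 1) = (441) + (147) + (-63) + (-42) + (21) + (81) + (9) + (-1) = 593.
Reducing mod 11: 593 ≡ 10 (mod 11).
Since F(a, b, c) ≡ 10 ≠ 0 (mod 11), P does NOT lie on the curve.


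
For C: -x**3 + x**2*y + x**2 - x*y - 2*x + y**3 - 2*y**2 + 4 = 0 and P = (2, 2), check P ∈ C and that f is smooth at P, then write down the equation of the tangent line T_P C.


Tangent line at P: -4*x + 6*y - 4 = 0.

Step 1: f(2, 2) = 0, so P lies on C.
Step 2: partial derivatives
  f_x(x, y) = -3*x**2 + 2*x*y + 2*x - y - 2, f_y(x, y) = x**2 - x + 3*y**2 - 4*y.
  f_x(P) = -4, f_y(P) = 6 (gradient nonzero, so P is smooth).
Step 3: tangent line at P: -4·(x − 2) + 6·(y − 2) = 0.
Expanding: -4*x + 6*y - 4 = 0.


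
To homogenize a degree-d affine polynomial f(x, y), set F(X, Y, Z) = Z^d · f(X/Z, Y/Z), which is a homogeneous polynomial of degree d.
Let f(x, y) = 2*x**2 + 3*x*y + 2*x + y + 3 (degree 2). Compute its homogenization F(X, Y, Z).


F(X, Y, Z) = 2*X**2 + 3*X*Y + 2*X*Z + Y*Z + 3*Z**2

deg(f) = 2.
Substitute x = X/Z, y = Y/Z into f, then multiply by Z^2.
  monomial 2·x^2·y^0 ↦ 2·X^2·Y^0·Z^0.
  monomial 3·x^1·y^1 ↦ 3·X^1·Y^1·Z^0.
  monomial 2·x^1·y^0 ↦ 2·X^1·Y^0·Z^1.
  monomial 1·x^0·y^1 ↦ 1·X^0·Y^1·Z^1.
  monomial 3·x^0·y^0 ↦ 3·X^0·Y^0·Z^2.
Collecting: F(X, Y, Z) = 2*X**2 + 3*X*Y + 2*X*Z + Y*Z + 3*Z**2.


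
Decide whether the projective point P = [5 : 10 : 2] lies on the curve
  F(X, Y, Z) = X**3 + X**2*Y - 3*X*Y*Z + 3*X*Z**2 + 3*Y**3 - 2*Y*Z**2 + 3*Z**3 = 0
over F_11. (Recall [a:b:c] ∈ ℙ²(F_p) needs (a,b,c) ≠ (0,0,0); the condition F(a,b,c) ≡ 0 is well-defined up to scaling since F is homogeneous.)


F(5,10,2) ≡ 10 (mod 11); P is NOT on the curve.

Evaluate F(5, 10, 2) term-by-term (mod 11).
  X**3 ↦ 1·125·1·1 = 125
  X**2*Y ↦ 1·25·10·1 = 250
  -3*X*Y*Z ↦ -3·5·10·2 = -300
  3*X*Z**2 ↦ 3·5·1·4 = 60
  3*Y**3 ↦ 3·1·1000·1 = 3000
  -2*Y*Z**2 ↦ -2·1·10·4 = -80
  3*Z**3 ↦ 3·1·1·8 = 24
Sum: F(5, 10, 2) = (125) + (250) + (-300) + (60) + (3000) + (-80) + (24) = 3079.
Reducing mod 11: 3079 ≡ 10 (mod 11).
Since F(a, b, c) ≡ 10 ≠ 0 (mod 11), P does NOT lie on the curve.


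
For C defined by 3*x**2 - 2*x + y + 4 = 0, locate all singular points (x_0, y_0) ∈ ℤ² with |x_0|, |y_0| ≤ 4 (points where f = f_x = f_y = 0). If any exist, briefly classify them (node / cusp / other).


No singular points in the scanned grid; C is smooth there.

Compute partial derivatives:
  f_x = 6*x - 2.
  f_y = 1.
f_y = 1 is a nonzero constant, so f_y never vanishes: no point (x, y) can satisfy f = f_x = f_y = 0. In particular no (x, y) ∈ {−4, ..., 4}² is singular; the curve is smooth.


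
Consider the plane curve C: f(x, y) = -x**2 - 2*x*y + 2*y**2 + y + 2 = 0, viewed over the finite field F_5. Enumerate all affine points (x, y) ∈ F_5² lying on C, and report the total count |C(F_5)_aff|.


Affine F_5-points: {(0, 1), (2, 2), (3, 1), (3, 4), (4, 2), (4, 4)}; count = 6.

For each of the 25 pairs (x, y) ∈ F_5², evaluate f(x, y) mod 5. Record the zeros.
  x = 0: [0↦2, 1↦0, 2↦2, 3↦3, 4↦3]  zeros at y ∈ {1}
  x = 1: [0↦1, 1↦2, 2↦2, 3↦1, 4↦4]  zeros at y ∈ ∅
  x = 2: [0↦3, 1↦2, 2↦0, 3↦2, 4↦3]  zeros at y ∈ {2}
  x = 3: [0↦3, 1↦0, 2↦1, 3↦1, 4↦0]  zeros at y ∈ {1, 4}
  x = 4: [0↦1, 1↦1, 2↦0, 3↦3, 4↦0]  zeros at y ∈ {2, 4}
Collecting zeros: affine points = {(0, 1), (2, 2), (3, 1), (3, 4), (4, 2), (4, 4)}.
Total count |C(F_5)_aff| = 6.


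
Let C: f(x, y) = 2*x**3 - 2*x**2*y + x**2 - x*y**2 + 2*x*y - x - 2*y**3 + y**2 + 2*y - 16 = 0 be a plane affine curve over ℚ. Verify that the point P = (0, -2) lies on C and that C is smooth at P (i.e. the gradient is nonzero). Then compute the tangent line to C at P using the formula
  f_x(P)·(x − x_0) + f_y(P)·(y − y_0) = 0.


Tangent line at P: -9*x - 26*y - 52 = 0.

Step 1: f(0, -2) = 0, so P lies on C.
Step 2: partial derivatives
  f_x(x, y) = 6*x**2 - 4*x*y + 2*x - y**2 + 2*y - 1, f_y(x, y) = -2*x**2 - 2*x*y + 2*x - 6*y**2 + 2*y + 2.
  f_x(P) = -9, f_y(P) = -26 (gradient nonzero, so P is smooth).
Step 3: tangent line at P: -9·(x − 0) + -26·(y − -2) = 0.
Expanding: -9*x - 26*y - 52 = 0.


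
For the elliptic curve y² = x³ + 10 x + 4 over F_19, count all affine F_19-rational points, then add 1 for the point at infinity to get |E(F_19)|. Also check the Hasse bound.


Affine points = {(0, 2), (0, 17), (3, 2), (3, 17), (8, 8), (8, 11), (9, 5), (9, 14), (11, 1), (11, 18), (12, 3), (12, 16), (14, 0), (16, 2), (16, 17)}; affine count = 15; |E(F_19)| = 16.

Discriminant check: Δ ∝ 4a³ + 27b² = 4·10³ + 27·4² = 4·1000 + 27·16 ≡ 5 (mod 19). Nonzero ⇒ E is nonsingular.
For each x ∈ F_19, compute rhs = x³ + 10·x + 4 mod 19, then count y ∈ F_19 with y² ≡ rhs.
  x = 0: rhs = 4, matching y values: 2, 17 (2 points).
  x = 1: rhs = 15, matching y values: none (0 points).
  x = 2: rhs = 13, matching y values: none (0 points).
  x = 3: rhs = 4, matching y values: 2, 17 (2 points).
  x = 4: rhs = 13, matching y values: none (0 points).
  x = 5: rhs = 8, matching y values: none (0 points).
  x = 6: rhs = 14, matching y values: none (0 points).
  x = 7: rhs = 18, matching y values: none (0 points).
  x = 8: rhs = 7, matching y values: 8, 11 (2 points).
  x = 9: rhs = 6, matching y values: 5, 14 (2 points).
  x = 10: rhs = 2, matching y values: none (0 points).
  x = 11: rhs = 1, matching y values: 1, 18 (2 points).
  x = 12: rhs = 9, matching y values: 3, 16 (2 points).
  x = 13: rhs = 13, matching y values: none (0 points).
  x = 14: rhs = 0, matching y values: 0 (1 points).
  x = 15: rhs = 14, matching y values: none (0 points).
  x = 16: rhs = 4, matching y values: 2, 17 (2 points).
  x = 17: rhs = 14, matching y values: none (0 points).
  x = 18: rhs = 12, matching y values: none (0 points).
Total affine count: 15.
Full point count |E(F_19)| = 15 + 1 = 16.
Hasse bound: |16 − (19+1)| = |-4| = 4 ≤ 2√19 ≈ 8.7178 ✓.


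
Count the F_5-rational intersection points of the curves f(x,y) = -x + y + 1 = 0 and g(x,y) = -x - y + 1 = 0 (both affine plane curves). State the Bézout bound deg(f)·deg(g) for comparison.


Common zeros: {(1, 0)}; count = 1; Bézout bound = 1.

deg(f) = 1, deg(g) = 1, so Bézout bound = 1.
Scan x ∈ F_5. For each x, list the y ∈ F_5 with f(x, y) ≡ 0 and those with g(x, y) ≡ 0 (mod 5); the common zeros in that column are the intersection.
  x = 0: f ≡ 0 at y ∈ {4}; g ≡ 0 at y ∈ {1}; common: ∅.
  x = 1: f ≡ 0 at y ∈ {0}; g ≡ 0 at y ∈ {0}; common: {0}.
  x = 2: f ≡ 0 at y ∈ {1}; g ≡ 0 at y ∈ {4}; common: ∅.
  x = 3: f ≡ 0 at y ∈ {2}; g ≡ 0 at y ∈ {3}; common: ∅.
  x = 4: f ≡ 0 at y ∈ {3}; g ≡ 0 at y ∈ {2}; common: ∅.
Collecting: common zeros = {(1, 0)}, so the count is 1.
Comparison with the Bézout bound: 1 ≤ 1 = deg(f)·deg(g), as expected for curves with no common component (the bound is attained).


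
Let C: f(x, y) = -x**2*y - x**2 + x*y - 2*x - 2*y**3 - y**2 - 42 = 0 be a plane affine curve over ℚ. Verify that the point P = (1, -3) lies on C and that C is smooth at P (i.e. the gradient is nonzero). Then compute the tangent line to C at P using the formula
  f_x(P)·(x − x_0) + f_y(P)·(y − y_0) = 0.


Tangent line at P: -x - 48*y - 143 = 0.

Step 1: f(1, -3) = 0, so P lies on C.
Step 2: partial derivatives
  f_x(x, y) = -2*x*y - 2*x + y - 2, f_y(x, y) = -x**2 + x - 6*y**2 - 2*y.
  f_x(P) = -1, f_y(P) = -48 (gradient nonzero, so P is smooth).
Step 3: tangent line at P: -1·(x − 1) + -48·(y − -3) = 0.
Expanding: -x - 48*y - 143 = 0.


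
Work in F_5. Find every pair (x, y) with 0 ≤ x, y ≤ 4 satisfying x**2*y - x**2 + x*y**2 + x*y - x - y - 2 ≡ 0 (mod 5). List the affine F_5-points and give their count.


Affine F_5-points: {(0, 3), (2, 2), (2, 3), (3, 1), (3, 2)}; count = 5.

For each of the 25 pairs (x, y) ∈ F_5², evaluate f(x, y) mod 5. Record the zeros.
  x = 0: [0↦3, 1↦2, 2↦1, 3↦0, 4↦4]  zeros at y ∈ {3}
  x = 1: [0↦1, 1↦3, 2↦2, 3↦3, 4↦1]  zeros at y ∈ ∅
  x = 2: [0↦2, 1↦4, 2↦0, 3↦0, 4↦4]  zeros at y ∈ {2, 3}
  x = 3: [0↦1, 1↦0, 2↦0, 3↦1, 4↦3]  zeros at y ∈ {1, 2}
  x = 4: [0↦3, 1↦1, 2↦2, 3↦1, 4↦3]  zeros at y ∈ ∅
Collecting zeros: affine points = {(0, 3), (2, 2), (2, 3), (3, 1), (3, 2)}.
Total count |C(F_5)_aff| = 5.


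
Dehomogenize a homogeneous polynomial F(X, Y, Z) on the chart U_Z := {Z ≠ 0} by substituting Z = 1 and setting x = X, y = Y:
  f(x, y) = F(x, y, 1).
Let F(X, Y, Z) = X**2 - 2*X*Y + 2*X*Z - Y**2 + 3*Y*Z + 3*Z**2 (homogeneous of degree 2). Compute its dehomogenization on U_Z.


f(x, y) = x**2 - 2*x*y + 2*x - y**2 + 3*y + 3

On U_Z we set Z = 1. Each monomial c·X^i·Y^j·Z^k in F becomes c·x^i·y^j·1^k = c·x^i·y^j.
Substituting Z = 1: F(X, Y, 1) = x**2 - 2*x*y + 2*x - y**2 + 3*y + 3.
Note: deg(f) ≤ deg(F) = 2; strict inequality happens when F is divisible by Z (lost terms).


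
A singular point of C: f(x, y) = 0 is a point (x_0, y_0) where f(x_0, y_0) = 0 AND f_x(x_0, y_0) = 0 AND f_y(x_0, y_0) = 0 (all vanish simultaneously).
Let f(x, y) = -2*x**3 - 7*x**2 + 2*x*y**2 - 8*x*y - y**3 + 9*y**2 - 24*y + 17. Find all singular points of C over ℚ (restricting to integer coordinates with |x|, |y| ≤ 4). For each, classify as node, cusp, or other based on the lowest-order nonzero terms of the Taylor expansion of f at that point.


Singular points: {(-1, 2)}; classification: node.

Compute partial derivatives:
  f_x = -6*x**2 - 14*x + 2*y**2 - 8*y.
  f_y = 4*x*y - 8*x - 3*y**2 + 18*y - 24.
Scan x_0 ∈ {−4, ..., 4}. For each x_0, f_y(x_0, y) is a polynomial in y; find its integer roots y ∈ {−4, ..., 4}, then test f_x and f at those candidates.
  x = -4: f_y(-4, y) = -3*y**2 + 2*y + 8; vanishes at y ∈ {2}. (-4, 2): f_x = -48 ≠ 0.
  x = -3: f_y(-3, y) = -3*y**2 + 6*y; vanishes at y ∈ {0, 2}. (-3, 0): f_x = -12 ≠ 0; (-3, 2): f_x = -20 ≠ 0.
  x = -2: f_y(-2, y) = -3*y**2 + 10*y - 8; vanishes at y ∈ {2}. (-2, 2): f_x = -4 ≠ 0.
  x = -1: f_y(-1, y) = -3*y**2 + 14*y - 16; vanishes at y ∈ {2}. (-1, 2): f_x = 0, f = 0 — SINGULAR.
  x = 0: f_y(0, y) = -3*y**2 + 18*y - 24; vanishes at y ∈ {2, 4}. (0, 2): f_x = -8 ≠ 0; (0, 4): f_x = 0 but f = 1 ≠ 0.
  x = 1: f_y(1, y) = -3*y**2 + 22*y - 32; vanishes at y ∈ {2}. (1, 2): f_x = -28 ≠ 0.
  x = 2: f_y(2, y) = -3*y**2 + 26*y - 40; vanishes at y ∈ {2}. (2, 2): f_x = -60 ≠ 0.
  x = 3: f_y(3, y) = -3*y**2 + 30*y - 48; vanishes at y ∈ {2}. (3, 2): f_x = -104 ≠ 0.
  x = 4: f_y(4, y) = -3*y**2 + 34*y - 56; vanishes at y ∈ {2}. (4, 2): f_x = -160 ≠ 0.
Only singular point on the grid: (-1, 2).
Classify: substitute x = -1 + u, y = 2 + v and expand: f = -2*u**3 - u**2 + 2*u*v**2 - v**3 + v**2.
No constant or linear terms (consistent with a singular point). Quadratic part: -u**2 + v**2. Cubic part: -2*u**3 + 2*u*v**2 - v**3.
The quadratic part v**2 - u**2 = (v − u)(v + u) splits into two distinct linear factors, so there are two distinct tangent lines y − 2 = ±(x − -1) — this is a node (ordinary double point).
Classification: node.


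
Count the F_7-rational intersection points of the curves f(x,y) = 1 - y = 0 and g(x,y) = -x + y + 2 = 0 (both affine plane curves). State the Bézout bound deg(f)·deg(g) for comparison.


Common zeros: {(3, 1)}; count = 1; Bézout bound = 1.

deg(f) = 1, deg(g) = 1, so Bézout bound = 1.
Scan x ∈ F_7. For each x, list the y ∈ F_7 with f(x, y) ≡ 0 and those with g(x, y) ≡ 0 (mod 7); the common zeros in that column are the intersection.
  x = 0: f ≡ 0 at y ∈ {1}; g ≡ 0 at y ∈ {5}; common: ∅.
  x = 1: f ≡ 0 at y ∈ {1}; g ≡ 0 at y ∈ {6}; common: ∅.
  x = 2: f ≡ 0 at y ∈ {1}; g ≡ 0 at y ∈ {0}; common: ∅.
  x = 3: f ≡ 0 at y ∈ {1}; g ≡ 0 at y ∈ {1}; common: {1}.
  x = 4: f ≡ 0 at y ∈ {1}; g ≡ 0 at y ∈ {2}; common: ∅.
  x = 5: f ≡ 0 at y ∈ {1}; g ≡ 0 at y ∈ {3}; common: ∅.
  x = 6: f ≡ 0 at y ∈ {1}; g ≡ 0 at y ∈ {4}; common: ∅.
Collecting: common zeros = {(3, 1)}, so the count is 1.
Comparison with the Bézout bound: 1 ≤ 1 = deg(f)·deg(g), as expected for curves with no common component (the bound is attained).


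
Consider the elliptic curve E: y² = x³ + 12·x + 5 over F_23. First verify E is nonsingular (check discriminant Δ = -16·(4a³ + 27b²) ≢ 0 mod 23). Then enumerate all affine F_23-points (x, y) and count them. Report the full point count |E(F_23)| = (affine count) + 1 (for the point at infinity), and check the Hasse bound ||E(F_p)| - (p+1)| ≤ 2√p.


Affine points = {(1, 8), (1, 15), (4, 5), (4, 18), (5, 11), (5, 12), (7, 8), (7, 15), (13, 9), (13, 14), (15, 8), (15, 15), (17, 4), (17, 19), (18, 2), (18, 21), (19, 10), (19, 13)}; affine count = 18; |E(F_23)| = 19.

Discriminant check: Δ ∝ 4a³ + 27b² = 4·12³ + 27·5² = 4·1728 + 27·25 ≡ 20 (mod 23). Nonzero ⇒ E is nonsingular.
For each x ∈ F_23, compute rhs = x³ + 12·x + 5 mod 23, then count y ∈ F_23 with y² ≡ rhs.
  x = 0: rhs = 5, matching y values: none (0 points).
  x = 1: rhs = 18, matching y values: 8, 15 (2 points).
  x = 2: rhs = 14, matching y values: none (0 points).
  x = 3: rhs = 22, matching y values: none (0 points).
  x = 4: rhs = 2, matching y values: 5, 18 (2 points).
  x = 5: rhs = 6, matching y values: 11, 12 (2 points).
  x = 6: rhs = 17, matching y values: none (0 points).
  x = 7: rhs = 18, matching y values: 8, 15 (2 points).
  x = 8: rhs = 15, matching y values: none (0 points).
  x = 9: rhs = 14, matching y values: none (0 points).
  x = 10: rhs = 21, matching y values: none (0 points).
  x = 11: rhs = 19, matching y values: none (0 points).
  x = 12: rhs = 14, matching y values: none (0 points).
  x = 13: rhs = 12, matching y values: 9, 14 (2 points).
  x = 14: rhs = 19, matching y values: none (0 points).
  x = 15: rhs = 18, matching y values: 8, 15 (2 points).
  x = 16: rhs = 15, matching y values: none (0 points).
  x = 17: rhs = 16, matching y values: 4, 19 (2 points).
  x = 18: rhs = 4, matching y values: 2, 21 (2 points).
  x = 19: rhs = 8, matching y values: 10, 13 (2 points).
  x = 20: rhs = 11, matching y values: none (0 points).
  x = 21: rhs = 19, matching y values: none (0 points).
  x = 22: rhs = 15, matching y values: none (0 points).
Total affine count: 18.
Full point count |E(F_23)| = 18 + 1 = 19.
Hasse bound: |19 − (23+1)| = |-5| = 5 ≤ 2√23 ≈ 9.5917 ✓.


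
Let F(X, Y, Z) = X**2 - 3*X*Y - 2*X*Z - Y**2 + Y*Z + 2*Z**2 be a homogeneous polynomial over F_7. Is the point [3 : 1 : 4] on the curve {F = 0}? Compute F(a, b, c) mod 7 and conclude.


F(3,1,4) ≡ 4 (mod 7); P is NOT on the curve.

Evaluate F(3, 1, 4) term-by-term (mod 7).
  X**2 ↦ 1·9·1·1 = 9
  -3*X*Y ↦ -3·3·1·1 = -9
  -2*X*Z ↦ -2·3·1·4 = -24
  -Y**2 ↦ -1·1·1·1 = -1
  Y*Z ↦ 1·1·1·4 = 4
  2*Z**2 ↦ 2·1·1·16 = 32
Sum: F(3, 1, 4) = (9) + (-9) + (-24) + (-1) + (4) + (32) = 11.
Reducing mod 7: 11 ≡ 4 (mod 7).
Since F(a, b, c) ≡ 4 ≠ 0 (mod 7), P does NOT lie on the curve.


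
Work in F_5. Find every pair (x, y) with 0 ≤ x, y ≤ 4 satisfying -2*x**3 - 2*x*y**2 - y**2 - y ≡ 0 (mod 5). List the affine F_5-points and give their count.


Affine F_5-points: {(0, 0), (0, 4), (2, 4), (3, 3), (3, 4)}; count = 5.

For each of the 25 pairs (x, y) ∈ F_5², evaluate f(x, y) mod 5. Record the zeros.
  x = 0: [0↦0, 1↦3, 2↦4, 3↦3, 4↦0]  zeros at y ∈ {0, 4}
  x = 1: [0↦3, 1↦4, 2↦4, 3↦3, 4↦1]  zeros at y ∈ ∅
  x = 2: [0↦4, 1↦3, 2↦2, 3↦1, 4↦0]  zeros at y ∈ {4}
  x = 3: [0↦1, 1↦3, 2↦1, 3↦0, 4↦0]  zeros at y ∈ {3, 4}
  x = 4: [0↦2, 1↦2, 2↦4, 3↦3, 4↦4]  zeros at y ∈ ∅
Collecting zeros: affine points = {(0, 0), (0, 4), (2, 4), (3, 3), (3, 4)}.
Total count |C(F_5)_aff| = 5.
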